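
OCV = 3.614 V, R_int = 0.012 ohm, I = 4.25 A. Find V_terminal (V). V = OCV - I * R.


IR drop = 4.25 * 0.012 = 0.051 V
V = 3.614 - 0.051 = 3.563 V

3.563 V


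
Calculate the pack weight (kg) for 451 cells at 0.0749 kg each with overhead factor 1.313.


Cell mass sum = 451 * 0.0749 = 33.78 kg
With overhead 1.313: m_pack = 33.78 * 1.313 = 44.35 kg

44.35 kg


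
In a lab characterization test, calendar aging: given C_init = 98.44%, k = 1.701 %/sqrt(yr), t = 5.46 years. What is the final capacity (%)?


Step 1: sqrt(5.46 yr) = 2.3367
Step 2: drop = 1.701 * 2.3367 = 3.9747
Step 3: C_final = 98.44 - 3.9747 = 94.47%

94.47%


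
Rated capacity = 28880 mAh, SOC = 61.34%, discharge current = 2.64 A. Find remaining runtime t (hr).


Convert: C_total = 28880 mAh = 28.88 Ah
Step 1: remaining = SOC/100 * C_total = 61.34/100 * 28.88 = 17.715 Ah
Step 2: t = remaining / I = 17.715 / 2.64 = 6.710 hr

6.710 hr


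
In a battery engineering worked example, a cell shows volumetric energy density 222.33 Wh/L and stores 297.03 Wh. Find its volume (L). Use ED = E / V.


V = E / ED = 297.03 / 222.33 = 1.336 L

1.336 L


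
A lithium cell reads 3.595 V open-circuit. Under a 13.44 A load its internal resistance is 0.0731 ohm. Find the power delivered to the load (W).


Step 1: V_terminal = OCV - I*R = 3.595 - 13.44 * 0.0731 = 2.6125 V
Step 2: P_out = V_terminal * I = 2.6125 * 13.44 = 35.11 W

35.11 W


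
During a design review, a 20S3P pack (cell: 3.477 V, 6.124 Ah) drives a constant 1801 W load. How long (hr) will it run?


Step 1: E_pack = Ns * V_cell * Np * C_cell = 20 * 3.477 * 3 * 6.124 = 1277.6 Wh
Step 2: t = E_pack / P = 1277.6 / 1801 = 0.7094 hr

0.7094 hr


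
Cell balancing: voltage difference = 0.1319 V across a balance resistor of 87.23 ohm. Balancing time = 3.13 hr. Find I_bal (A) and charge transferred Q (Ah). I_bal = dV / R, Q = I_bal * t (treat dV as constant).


I_bal = dV / R = 0.1319 / 87.23 = 0.0015121 A
Q = I_bal * t = 0.0015121 * 3.13 = 0.004733 Ah

I=0.0015121 A, Q=0.004733 Ah


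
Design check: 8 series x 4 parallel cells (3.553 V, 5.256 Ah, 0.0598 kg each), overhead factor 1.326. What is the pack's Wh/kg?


Step 1: V_pack = 8 * 3.553 = 28.424 V
Step 2: C_pack = 4 * 5.256 = 21.024 Ah
Step 3: E_pack = V_pack * C_pack = 28.424 * 21.024 = 597.59 Wh
Step 4: m_pack = 8 * 4 * 0.0598 * 1.326 = 2.5374 kg
Step 5: ED = E_pack / m_pack = 597.59 / 2.5374 = 235.5 Wh/kg

235.5 Wh/kg


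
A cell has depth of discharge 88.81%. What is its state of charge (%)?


SOC = 100 - DOD = 100 - 88.81 = 11.19%

11.19%


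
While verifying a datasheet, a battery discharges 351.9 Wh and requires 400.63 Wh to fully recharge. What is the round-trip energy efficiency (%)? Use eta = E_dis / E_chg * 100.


eta_e = E_dis / E_chg * 100 = 351.9 / 400.63 * 100 = 87.84%

87.84%


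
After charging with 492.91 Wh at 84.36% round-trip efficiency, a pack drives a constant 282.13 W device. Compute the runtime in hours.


Step 1: E_discharge = eta/100 * E_charge = 84.36/100 * 492.91 = 415.82 Wh
Step 2: t = E_discharge / P = 415.82 / 282.13 = 1.474 hr

1.474 hr


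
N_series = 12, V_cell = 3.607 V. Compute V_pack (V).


With 12 cells in series at 3.607 V each, V_pack = 43.284 V

43.284 V


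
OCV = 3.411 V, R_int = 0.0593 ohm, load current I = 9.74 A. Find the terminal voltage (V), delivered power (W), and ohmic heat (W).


Step 1: V_terminal = OCV - I*R = 3.411 - 9.74 * 0.0593 = 2.8334 V
Step 2: P_out = V_terminal * I = 2.8334 * 9.74 = 27.60 W
Step 3: Q = I^2 * R = 9.74^2 * 0.0593 = 5.626 W

V=2.8334 V, P=27.60 W, Q=5.626 W


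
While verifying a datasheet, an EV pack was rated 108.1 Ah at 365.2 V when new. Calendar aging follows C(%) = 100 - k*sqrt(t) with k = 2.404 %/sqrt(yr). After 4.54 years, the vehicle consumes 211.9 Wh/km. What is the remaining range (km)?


Step 1: capacity retention = 100 - 2.404 * sqrt(4.54) = 100 - 2.404 * 2.1307 = 94.878%
Step 2: C_now = 108.1 * 94.878/100 = 102.56 Ah
Step 3: E_pack = V * C_now = 365.2 * 102.56 = 37455 Wh
Step 4: range = E_pack / consumption = 37455 / 211.9 = 176.8 km

176.8 km


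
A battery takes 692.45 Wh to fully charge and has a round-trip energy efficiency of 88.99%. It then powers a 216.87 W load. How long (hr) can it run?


Step 1: E_discharge = eta/100 * E_charge = 88.99/100 * 692.45 = 616.21 Wh
Step 2: t = E_discharge / P = 616.21 / 216.87 = 2.841 hr

2.841 hr


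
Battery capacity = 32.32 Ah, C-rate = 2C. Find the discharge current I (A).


At 2C: I = 2 * 32.32 Ah = 64.64 A

64.64 A


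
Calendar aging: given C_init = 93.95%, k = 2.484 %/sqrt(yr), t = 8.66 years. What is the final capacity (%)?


Step 1: sqrt(8.66 yr) = 2.9428
Step 2: drop = 2.484 * 2.9428 = 7.3099
Step 3: C_final = 93.95 - 7.3099 = 86.64%

86.64%


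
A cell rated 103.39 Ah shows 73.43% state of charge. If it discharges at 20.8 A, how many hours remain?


Step 1: remaining = SOC/100 * C_total = 73.43/100 * 103.39 = 75.919 Ah
Step 2: t = remaining / I = 75.919 / 20.8 = 3.650 hr

3.650 hr


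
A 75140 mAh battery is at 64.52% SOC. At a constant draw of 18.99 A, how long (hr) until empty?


Convert: C_total = 75140 mAh = 75.14 Ah
Step 1: remaining = SOC/100 * C_total = 64.52/100 * 75.14 = 48.48 Ah
Step 2: t = remaining / I = 48.48 / 18.99 = 2.553 hr

2.553 hr


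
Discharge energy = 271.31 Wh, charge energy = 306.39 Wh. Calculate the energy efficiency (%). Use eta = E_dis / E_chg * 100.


Round-trip efficiency = 271.31/306.39 * 100% = 88.55%

88.55%


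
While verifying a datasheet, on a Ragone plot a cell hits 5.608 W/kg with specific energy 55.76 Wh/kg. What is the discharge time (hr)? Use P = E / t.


t = E / P = 55.76 / 5.608 = 9.943 hr

9.943 hr


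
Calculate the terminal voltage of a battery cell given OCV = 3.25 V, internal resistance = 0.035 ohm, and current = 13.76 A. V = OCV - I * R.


V = OCV - I*R = 3.25 - 13.76 * 0.035 = 2.768 V

2.768 V


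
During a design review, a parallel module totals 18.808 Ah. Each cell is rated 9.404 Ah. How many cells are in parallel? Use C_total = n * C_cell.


n = C_total / C_cell = 18.808 / 9.404 = 2

2


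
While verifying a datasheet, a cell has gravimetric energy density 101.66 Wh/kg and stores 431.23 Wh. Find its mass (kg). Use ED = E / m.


m = E / ED = 431.23 / 101.66 = 4.242 kg

4.242 kg


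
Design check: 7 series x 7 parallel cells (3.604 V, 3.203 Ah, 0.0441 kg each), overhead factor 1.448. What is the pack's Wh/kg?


Step 1: V_pack = 7 * 3.604 = 25.228 V
Step 2: C_pack = 7 * 3.203 = 22.421 Ah
Step 3: E_pack = V_pack * C_pack = 25.228 * 22.421 = 565.64 Wh
Step 4: m_pack = 7 * 7 * 0.0441 * 1.448 = 3.129 kg
Step 5: ED = E_pack / m_pack = 565.64 / 3.129 = 180.8 Wh/kg

180.8 Wh/kg


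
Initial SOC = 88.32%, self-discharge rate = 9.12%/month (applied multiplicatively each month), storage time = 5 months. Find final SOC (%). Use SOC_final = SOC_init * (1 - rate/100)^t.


decay = (1 - 9.12/100)^5 = 0.61993
SOC_final = 88.32 * 0.61993 = 54.75%

54.75%


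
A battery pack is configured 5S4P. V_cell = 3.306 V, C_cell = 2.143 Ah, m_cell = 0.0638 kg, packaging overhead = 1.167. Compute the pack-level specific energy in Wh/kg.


Step 1: V_pack = 5 * 3.306 = 16.53 V
Step 2: C_pack = 4 * 2.143 = 8.572 Ah
Step 3: E_pack = V_pack * C_pack = 16.53 * 8.572 = 141.7 Wh
Step 4: m_pack = 5 * 4 * 0.0638 * 1.167 = 1.4891 kg
Step 5: ED = E_pack / m_pack = 141.7 / 1.4891 = 95.16 Wh/kg

95.16 Wh/kg


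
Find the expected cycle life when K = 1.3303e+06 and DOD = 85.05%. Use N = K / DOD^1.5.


DOD^1.5 = 784.35
N = K / DOD^1.5 = 1.3303e+06 / 784.35 = 1696

1696 cycles


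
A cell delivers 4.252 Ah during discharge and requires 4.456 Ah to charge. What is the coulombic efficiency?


Coulombic efficiency = 4.252/4.456 * 100% = 95.42%

95.42%


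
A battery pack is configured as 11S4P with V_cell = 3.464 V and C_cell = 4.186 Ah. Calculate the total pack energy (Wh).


V_pack = 11 * 3.464 = 38.104 V
C_pack = 4 * 4.186 = 16.744 Ah
E = V_pack * C_pack = 38.104 * 16.744 = 638.0 Wh

638.0 Wh


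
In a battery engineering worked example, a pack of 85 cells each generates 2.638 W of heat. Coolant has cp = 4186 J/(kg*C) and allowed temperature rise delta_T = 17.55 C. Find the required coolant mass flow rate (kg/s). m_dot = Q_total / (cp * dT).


Step 1: Total heat Q = 85 * 2.638 W = 224.23 W
Step 2: denom = cp * dT = 4186 * 17.55 = 73464
Step 3: m_dot = 224.23 / 73464 = 0.003052 kg/s

0.003052 kg/s


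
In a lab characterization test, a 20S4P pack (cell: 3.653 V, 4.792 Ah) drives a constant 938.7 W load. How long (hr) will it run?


Step 1: E_pack = Ns * V_cell * Np * C_cell = 20 * 3.653 * 4 * 4.792 = 1400.4 Wh
Step 2: t = E_pack / P = 1400.4 / 938.7 = 1.492 hr

1.492 hr


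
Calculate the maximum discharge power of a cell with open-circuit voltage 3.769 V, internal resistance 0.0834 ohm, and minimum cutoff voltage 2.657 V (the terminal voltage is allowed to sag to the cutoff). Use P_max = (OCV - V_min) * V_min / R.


dV = OCV - V_min = 1.112 V (so I_max = dV / R)
P_max = dV * V_min / R = 1.112 * 2.657 / 0.0834 = 35.43 W

35.43 W


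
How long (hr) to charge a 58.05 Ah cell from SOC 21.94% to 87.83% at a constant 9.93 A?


Step 1: dSOC = 87.83% - 21.94% = 65.89%
Step 2: delta_Ah = 58.05 * 65.89 / 100 = 38.249 Ah
Step 3: t = 38.249 / 9.93 = 3.852 hr

3.852 hr


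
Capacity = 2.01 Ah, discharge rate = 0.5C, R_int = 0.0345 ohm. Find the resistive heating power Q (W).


Step 1: I = C_rate * capacity = 0.5 * 2.01 = 1.005 A
Step 2: Q = I^2 * R = 1.005^2 * 0.0345 = 1.01 * 0.0345 = 0.03485 W

0.03485 W


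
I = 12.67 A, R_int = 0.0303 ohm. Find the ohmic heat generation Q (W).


Q = I^2 * R = 12.67^2 * 0.0303 = 4.864 W

4.864 W


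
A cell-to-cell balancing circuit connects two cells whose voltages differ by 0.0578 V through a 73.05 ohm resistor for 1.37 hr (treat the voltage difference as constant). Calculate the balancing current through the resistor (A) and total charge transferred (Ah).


I_bal = dV / R = 0.0578 / 73.05 = 7.9124e-04 A
Q = I_bal * t = 7.9124e-04 * 1.37 = 0.001084 Ah

I=7.9124e-04 A, Q=0.001084 Ah


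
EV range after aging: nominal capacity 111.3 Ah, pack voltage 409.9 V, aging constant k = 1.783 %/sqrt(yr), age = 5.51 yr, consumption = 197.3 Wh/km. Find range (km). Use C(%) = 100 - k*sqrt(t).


Step 1: capacity retention = 100 - 1.783 * sqrt(5.51) = 100 - 1.783 * 2.3473 = 95.815%
Step 2: C_now = 111.3 * 95.815/100 = 106.64 Ah
Step 3: E_pack = V * C_now = 409.9 * 106.64 = 43712 Wh
Step 4: range = E_pack / consumption = 43712 / 197.3 = 221.6 km

221.6 km


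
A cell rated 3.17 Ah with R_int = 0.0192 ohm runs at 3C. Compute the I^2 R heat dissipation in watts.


Step 1: I = C_rate * capacity = 3 * 3.17 = 9.51 A
Step 2: Q = I^2 * R = 9.51^2 * 0.0192 = 90.44 * 0.0192 = 1.736 W

1.736 W


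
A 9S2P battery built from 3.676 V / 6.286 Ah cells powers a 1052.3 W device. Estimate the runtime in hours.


Step 1: E_pack = Ns * V_cell * Np * C_cell = 9 * 3.676 * 2 * 6.286 = 415.93 Wh
Step 2: t = E_pack / P = 415.93 / 1052.3 = 0.3953 hr

0.3953 hr


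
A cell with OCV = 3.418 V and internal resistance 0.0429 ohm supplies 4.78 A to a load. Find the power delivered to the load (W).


Step 1: V_terminal = OCV - I*R = 3.418 - 4.78 * 0.0429 = 3.2129 V
Step 2: P_out = V_terminal * I = 3.2129 * 4.78 = 15.36 W

15.36 W


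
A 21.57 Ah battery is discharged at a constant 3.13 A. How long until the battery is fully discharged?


Runtime = 21.57 Ah / 3.13 A = 6.891 hr

6.891 hr


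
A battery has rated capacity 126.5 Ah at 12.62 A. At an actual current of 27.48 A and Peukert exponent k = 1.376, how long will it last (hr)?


t_rated = C / I_rated = 126.5 / 12.62 = 10.024 hr
(I_rated/I)^k = (0.45924)^1.376 = 0.34274
t = t_rated * (I_rated/I)^k = 10.024 * 0.34274 = 3.436 hr

3.436 hr


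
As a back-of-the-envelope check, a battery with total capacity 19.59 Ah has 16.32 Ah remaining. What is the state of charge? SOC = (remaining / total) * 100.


SOC = (remaining / total) * 100 = (16.32 / 19.59) * 100 = 83.31%

83.31%


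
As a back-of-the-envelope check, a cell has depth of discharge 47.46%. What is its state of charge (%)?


SOC = 100 - DOD = 100 - 47.46 = 52.54%

52.54%


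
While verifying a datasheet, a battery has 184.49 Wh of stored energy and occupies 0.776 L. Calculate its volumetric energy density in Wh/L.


Volumetric ED = 184.49 Wh / 0.776 L = 237.7 Wh/L

237.7 Wh/L


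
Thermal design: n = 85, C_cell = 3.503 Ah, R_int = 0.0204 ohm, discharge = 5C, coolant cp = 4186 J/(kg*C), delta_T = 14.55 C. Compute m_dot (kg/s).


Step 1: I = 5 * 3.503 = 17.515 A
Step 2: Q_cell = I^2 * R = 17.515^2 * 0.0204 = 6.2582 W
Step 3: Q_total = 85 * 6.2582 = 531.95 W
Step 4: m_dot = Q_total / (cp * dT) = 531.95 / (4186 * 14.55) = 0.008734 kg/s

0.008734 kg/s


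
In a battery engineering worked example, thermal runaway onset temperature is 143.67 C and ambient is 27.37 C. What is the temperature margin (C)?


margin = T_onset - T_ambient = 143.67 - 27.37 = 116.3 C

116.3 C


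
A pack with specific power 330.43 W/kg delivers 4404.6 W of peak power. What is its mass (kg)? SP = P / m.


m = P / SP = 4404.6 / 330.43 = 13.33 kg

13.33 kg


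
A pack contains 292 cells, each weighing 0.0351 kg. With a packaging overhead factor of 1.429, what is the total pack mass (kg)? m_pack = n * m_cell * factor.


Cell mass sum = 292 * 0.0351 = 10.249 kg
With overhead 1.429: m_pack = 10.249 * 1.429 = 14.65 kg

14.65 kg


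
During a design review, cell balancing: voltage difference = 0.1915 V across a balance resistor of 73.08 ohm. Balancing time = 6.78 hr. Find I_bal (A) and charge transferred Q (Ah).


First, Ohm's law: I_bal = 0.1915 V / 73.08 ohm = 0.0026204 A
Then Q = I * t = 0.0026204 A * 6.78 hr = 0.01777 Ah

I=0.0026204 A, Q=0.01777 Ah


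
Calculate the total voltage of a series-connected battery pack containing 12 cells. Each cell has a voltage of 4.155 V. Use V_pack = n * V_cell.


V_pack = n * V_cell = 12 * 4.155 = 49.86 V

49.86 V


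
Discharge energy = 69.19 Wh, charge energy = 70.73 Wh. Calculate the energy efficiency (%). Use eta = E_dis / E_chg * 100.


Round-trip efficiency = 69.19/70.73 * 100% = 97.82%

97.82%


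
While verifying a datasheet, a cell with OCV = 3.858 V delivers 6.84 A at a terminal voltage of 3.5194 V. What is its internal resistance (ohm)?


R = (OCV - V) / I = (3.858 - 3.5194) / 6.84 = 0.04950 ohm

0.04950 ohm


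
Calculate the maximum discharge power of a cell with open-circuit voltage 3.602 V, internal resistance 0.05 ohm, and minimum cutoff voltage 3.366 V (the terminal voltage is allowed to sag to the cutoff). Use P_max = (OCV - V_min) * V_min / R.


P_max = (OCV - V_min) * V_min / R = (3.602 - 3.366) * 3.366 / 0.05 = 0.236 * 3.366 / 0.05 = 15.89 W

15.89 W


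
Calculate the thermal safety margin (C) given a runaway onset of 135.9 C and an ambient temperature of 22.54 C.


Safety margin = 135.9 C - 22.54 C = 113.36 C

113.36 C


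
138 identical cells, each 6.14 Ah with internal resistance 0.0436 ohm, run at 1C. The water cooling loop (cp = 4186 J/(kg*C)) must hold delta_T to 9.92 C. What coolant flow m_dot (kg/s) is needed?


Step 1: I = 1 * 6.14 = 6.14 A
Step 2: Q_cell = I^2 * R = 6.14^2 * 0.0436 = 1.6437 W
Step 3: Q_total = 138 * 1.6437 = 226.83 W
Step 4: m_dot = Q_total / (cp * dT) = 226.83 / (4186 * 9.92) = 0.005462 kg/s

0.005462 kg/s


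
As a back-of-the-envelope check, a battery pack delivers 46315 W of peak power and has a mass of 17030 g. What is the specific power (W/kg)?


Convert: m = 17030 g = 17.03 kg
SP = P / m = 46315 / 17.03 = 2720 W/kg

2720 W/kg


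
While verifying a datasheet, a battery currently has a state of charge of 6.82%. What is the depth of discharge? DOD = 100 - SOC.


Complement of SOC: DOD = 100% - 6.82% = 93.18%

93.18%


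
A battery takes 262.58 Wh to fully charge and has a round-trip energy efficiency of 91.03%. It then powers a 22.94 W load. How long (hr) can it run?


Step 1: E_discharge = eta/100 * E_charge = 91.03/100 * 262.58 = 239.03 Wh
Step 2: t = E_discharge / P = 239.03 / 22.94 = 10.42 hr

10.42 hr


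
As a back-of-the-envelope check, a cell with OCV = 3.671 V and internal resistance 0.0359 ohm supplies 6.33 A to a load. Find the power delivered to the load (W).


Step 1: V_terminal = OCV - I*R = 3.671 - 6.33 * 0.0359 = 3.4438 V
Step 2: P_out = V_terminal * I = 3.4438 * 6.33 = 21.80 W

21.80 W


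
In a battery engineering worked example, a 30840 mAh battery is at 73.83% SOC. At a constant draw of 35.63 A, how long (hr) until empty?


Convert: C_total = 30840 mAh = 30.84 Ah
Step 1: remaining = SOC/100 * C_total = 73.83/100 * 30.84 = 22.769 Ah
Step 2: t = remaining / I = 22.769 / 35.63 = 0.6390 hr

0.6390 hr


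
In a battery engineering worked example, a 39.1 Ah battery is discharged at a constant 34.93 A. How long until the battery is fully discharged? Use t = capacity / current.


Runtime = 39.1 Ah / 34.93 A = 1.119 hr

1.119 hr


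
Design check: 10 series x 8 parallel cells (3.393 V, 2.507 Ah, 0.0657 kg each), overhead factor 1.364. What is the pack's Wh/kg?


Step 1: V_pack = 10 * 3.393 = 33.93 V
Step 2: C_pack = 8 * 2.507 = 20.056 Ah
Step 3: E_pack = V_pack * C_pack = 33.93 * 20.056 = 680.5 Wh
Step 4: m_pack = 10 * 8 * 0.0657 * 1.364 = 7.1692 kg
Step 5: ED = E_pack / m_pack = 680.5 / 7.1692 = 94.92 Wh/kg

94.92 Wh/kg


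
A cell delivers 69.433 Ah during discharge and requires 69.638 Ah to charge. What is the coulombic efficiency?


eta_c = Q_dis / Q_chg * 100 = 69.433 / 69.638 * 100 = 99.71%

99.71%


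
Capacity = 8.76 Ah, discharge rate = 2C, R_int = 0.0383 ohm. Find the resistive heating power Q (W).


Step 1: I = C_rate * capacity = 2 * 8.76 = 17.52 A
Step 2: Q = I^2 * R = 17.52^2 * 0.0383 = 306.95 * 0.0383 = 11.76 W

11.76 W


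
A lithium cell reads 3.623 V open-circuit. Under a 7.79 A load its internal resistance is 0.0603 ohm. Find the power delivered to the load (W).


Step 1: V_terminal = OCV - I*R = 3.623 - 7.79 * 0.0603 = 3.1533 V
Step 2: P_out = V_terminal * I = 3.1533 * 7.79 = 24.56 W

24.56 W


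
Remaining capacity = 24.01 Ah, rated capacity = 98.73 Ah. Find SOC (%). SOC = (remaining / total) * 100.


SOC% = 24.01 / 98.73 * 100 = 24.32%

24.32%


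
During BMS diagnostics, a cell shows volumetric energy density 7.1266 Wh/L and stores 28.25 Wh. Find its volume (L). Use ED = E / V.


V = E / ED = 28.25 / 7.1266 = 3.964 L

3.964 L


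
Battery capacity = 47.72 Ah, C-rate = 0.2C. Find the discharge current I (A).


I = C_rate * capacity = 0.2 * 47.72 = 9.544 A

9.544 A


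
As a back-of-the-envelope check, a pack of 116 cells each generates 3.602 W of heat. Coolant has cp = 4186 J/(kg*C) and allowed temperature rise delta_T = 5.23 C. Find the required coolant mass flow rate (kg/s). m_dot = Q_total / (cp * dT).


Q_total = 116 * 3.602 = 417.83 W
m_dot = Q_total / (cp * dT) = 417.83 / (4186 * 5.23) = 0.01909 kg/s

0.01909 kg/s


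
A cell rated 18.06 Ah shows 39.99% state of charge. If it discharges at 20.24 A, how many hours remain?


Step 1: remaining = SOC/100 * C_total = 39.99/100 * 18.06 = 7.2222 Ah
Step 2: t = remaining / I = 7.2222 / 20.24 = 0.3568 hr

0.3568 hr


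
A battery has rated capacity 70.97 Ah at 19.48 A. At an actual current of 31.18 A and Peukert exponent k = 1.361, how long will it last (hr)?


Step 1: t_rated = C / I_rated = 70.97 / 19.48 = 3.6432 hr
Step 2: ratio = 19.48 / 31.18 = 0.62476
Step 3: ratio^k = 0.62476^1.361 = 0.52719
Step 4: t = t_rated * ratio^k = 3.6432 * 0.52719 = 1.921 hr

1.921 hr


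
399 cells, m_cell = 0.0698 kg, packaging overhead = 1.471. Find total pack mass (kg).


Cell mass sum = 399 * 0.0698 = 27.85 kg
With overhead 1.471: m_pack = 27.85 * 1.471 = 40.97 kg

40.97 kg


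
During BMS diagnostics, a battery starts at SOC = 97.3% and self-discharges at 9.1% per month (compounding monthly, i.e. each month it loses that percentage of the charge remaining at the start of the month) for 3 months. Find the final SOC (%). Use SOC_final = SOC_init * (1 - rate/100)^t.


decay = (1 - 9.1/100)^3 = 0.75109
SOC_final = 97.3 * 0.75109 = 73.08%

73.08%


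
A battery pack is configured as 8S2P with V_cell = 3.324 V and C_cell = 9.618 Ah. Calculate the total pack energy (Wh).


V_pack = 8 * 3.324 = 26.592 V
C_pack = 2 * 9.618 = 19.236 Ah
E = V_pack * C_pack = 26.592 * 19.236 = 511.5 Wh

511.5 Wh


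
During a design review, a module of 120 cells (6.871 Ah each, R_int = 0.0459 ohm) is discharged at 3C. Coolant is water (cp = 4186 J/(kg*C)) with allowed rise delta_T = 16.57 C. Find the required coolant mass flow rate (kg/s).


Step 1: I = 3 * 6.871 = 20.613 A
Step 2: Q_cell = I^2 * R = 20.613^2 * 0.0459 = 19.503 W
Step 3: Q_total = 120 * 19.503 = 2340.4 W
Step 4: m_dot = Q_total / (cp * dT) = 2340.4 / (4186 * 16.57) = 0.03374 kg/s

0.03374 kg/s


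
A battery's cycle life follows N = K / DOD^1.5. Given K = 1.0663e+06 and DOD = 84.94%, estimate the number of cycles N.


DOD^1.5 = 782.83
N = K / DOD^1.5 = 1.0663e+06 / 782.83 = 1362

1362 cycles


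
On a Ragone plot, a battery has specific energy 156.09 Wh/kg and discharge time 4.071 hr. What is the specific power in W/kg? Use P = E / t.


P_specific = E / t = 156.09 / 4.071 = 38.34 W/kg

38.34 W/kg


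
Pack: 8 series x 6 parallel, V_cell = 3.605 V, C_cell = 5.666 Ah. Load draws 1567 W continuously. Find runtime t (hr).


Step 1: E_pack = Ns * V_cell * Np * C_cell = 8 * 3.605 * 6 * 5.666 = 980.44 Wh
Step 2: t = E_pack / P = 980.44 / 1567 = 0.6257 hr

0.6257 hr


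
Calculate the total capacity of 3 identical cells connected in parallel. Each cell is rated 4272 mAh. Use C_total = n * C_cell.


Convert: C_cell = 4272 mAh = 4.272 Ah
C_total = 3 * 4.272 = 12.816 Ah

12.816 Ah


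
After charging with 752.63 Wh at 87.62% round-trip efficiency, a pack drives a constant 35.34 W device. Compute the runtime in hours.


Step 1: E_discharge = eta/100 * E_charge = 87.62/100 * 752.63 = 659.45 Wh
Step 2: t = E_discharge / P = 659.45 / 35.34 = 18.66 hr

18.66 hr


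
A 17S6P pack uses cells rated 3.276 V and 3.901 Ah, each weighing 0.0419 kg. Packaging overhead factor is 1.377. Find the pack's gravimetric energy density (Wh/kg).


Step 1: V_pack = 17 * 3.276 = 55.692 V
Step 2: C_pack = 6 * 3.901 = 23.406 Ah
Step 3: E_pack = V_pack * C_pack = 55.692 * 23.406 = 1303.5 Wh
Step 4: m_pack = 17 * 6 * 0.0419 * 1.377 = 5.885 kg
Step 5: ED = E_pack / m_pack = 1303.5 / 5.885 = 221.5 Wh/kg

221.5 Wh/kg


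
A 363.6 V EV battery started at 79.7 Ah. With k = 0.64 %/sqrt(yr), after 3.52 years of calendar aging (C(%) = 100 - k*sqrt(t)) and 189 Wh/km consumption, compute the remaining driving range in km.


Step 1: capacity retention = 100 - 0.64 * sqrt(3.52) = 100 - 0.64 * 1.8762 = 98.799%
Step 2: C_now = 79.7 * 98.799/100 = 78.743 Ah
Step 3: E_pack = V * C_now = 363.6 * 78.743 = 28631 Wh
Step 4: range = E_pack / consumption = 28631 / 189 = 151.5 km

151.5 km


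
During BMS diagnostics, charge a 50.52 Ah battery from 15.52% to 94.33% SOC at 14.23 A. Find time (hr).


delta_Ah = 50.52 * (94.33 - 15.52) / 100 = 39.815 Ah
t = delta_Ah / I = 39.815 / 14.23 = 2.798 hr

2.798 hr


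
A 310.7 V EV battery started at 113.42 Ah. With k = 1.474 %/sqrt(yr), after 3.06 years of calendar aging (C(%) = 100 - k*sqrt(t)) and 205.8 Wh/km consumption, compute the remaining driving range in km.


Step 1: capacity retention = 100 - 1.474 * sqrt(3.06) = 100 - 1.474 * 1.7493 = 97.422%
Step 2: C_now = 113.42 * 97.422/100 = 110.5 Ah
Step 3: E_pack = V * C_now = 310.7 * 110.5 = 34332 Wh
Step 4: range = E_pack / consumption = 34332 / 205.8 = 166.8 km

166.8 km


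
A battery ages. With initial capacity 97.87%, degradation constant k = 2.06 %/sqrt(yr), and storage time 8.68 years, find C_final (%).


Step 1: sqrt(8.68 yr) = 2.9462
Step 2: drop = 2.06 * 2.9462 = 6.0692
Step 3: C_final = 97.87 - 6.0692 = 91.80%

91.80%


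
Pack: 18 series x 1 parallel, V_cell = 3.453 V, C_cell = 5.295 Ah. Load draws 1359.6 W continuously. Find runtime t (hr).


Step 1: E_pack = Ns * V_cell * Np * C_cell = 18 * 3.453 * 1 * 5.295 = 329.11 Wh
Step 2: t = E_pack / P = 329.11 / 1359.6 = 0.2421 hr

0.2421 hr


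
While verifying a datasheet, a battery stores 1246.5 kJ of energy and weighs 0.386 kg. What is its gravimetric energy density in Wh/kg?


Convert: E = 1246.5 kJ = 346.25 Wh
ED = E / m = 346.25 / 0.386 = 897.0 Wh/kg

897.0 Wh/kg


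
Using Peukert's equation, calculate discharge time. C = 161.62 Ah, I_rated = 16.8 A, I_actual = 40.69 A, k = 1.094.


Step 1: t_rated = C / I_rated = 161.62 / 16.8 = 9.6202 hr
Step 2: ratio = 16.8 / 40.69 = 0.41288
Step 3: ratio^k = 0.41288^1.094 = 0.37994
Step 4: t = t_rated * ratio^k = 9.6202 * 0.37994 = 3.655 hr

3.655 hr


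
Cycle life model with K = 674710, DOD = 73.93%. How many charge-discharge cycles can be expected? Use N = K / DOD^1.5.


Step 1: DOD^1.5 = 73.93^1.5 = 635.67
Step 2: N = 674710 / 635.67 = 1061 cycles

1061 cycles


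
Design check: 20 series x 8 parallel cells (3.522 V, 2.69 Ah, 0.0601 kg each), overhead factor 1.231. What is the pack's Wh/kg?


Step 1: V_pack = 20 * 3.522 = 70.44 V
Step 2: C_pack = 8 * 2.69 = 21.52 Ah
Step 3: E_pack = V_pack * C_pack = 70.44 * 21.52 = 1515.9 Wh
Step 4: m_pack = 20 * 8 * 0.0601 * 1.231 = 11.837 kg
Step 5: ED = E_pack / m_pack = 1515.9 / 11.837 = 128.1 Wh/kg

128.1 Wh/kg


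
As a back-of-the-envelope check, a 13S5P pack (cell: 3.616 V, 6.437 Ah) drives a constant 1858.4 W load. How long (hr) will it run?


Step 1: E_pack = Ns * V_cell * Np * C_cell = 13 * 3.616 * 5 * 6.437 = 1513 Wh
Step 2: t = E_pack / P = 1513 / 1858.4 = 0.8141 hr

0.8141 hr


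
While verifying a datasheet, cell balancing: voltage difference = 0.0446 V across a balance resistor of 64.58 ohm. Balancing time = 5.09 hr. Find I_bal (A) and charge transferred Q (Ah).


First, Ohm's law: I_bal = 0.0446 V / 64.58 ohm = 6.9062e-04 A
Then Q = I * t = 6.9062e-04 A * 5.09 hr = 0.003515 Ah

I=6.9062e-04 A, Q=0.003515 Ah


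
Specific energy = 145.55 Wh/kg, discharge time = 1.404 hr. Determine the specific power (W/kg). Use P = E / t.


P_specific = E / t = 145.55 / 1.404 = 103.7 W/kg

103.7 W/kg


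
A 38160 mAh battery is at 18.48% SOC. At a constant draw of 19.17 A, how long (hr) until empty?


Convert: C_total = 38160 mAh = 38.16 Ah
Step 1: remaining = SOC/100 * C_total = 18.48/100 * 38.16 = 7.052 Ah
Step 2: t = remaining / I = 7.052 / 19.17 = 0.3679 hr

0.3679 hr


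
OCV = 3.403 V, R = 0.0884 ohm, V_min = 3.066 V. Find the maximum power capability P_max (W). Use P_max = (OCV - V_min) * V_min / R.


P_max = (OCV - V_min) * V_min / R = (3.403 - 3.066) * 3.066 / 0.0884 = 0.337 * 3.066 / 0.0884 = 11.69 W

11.69 W


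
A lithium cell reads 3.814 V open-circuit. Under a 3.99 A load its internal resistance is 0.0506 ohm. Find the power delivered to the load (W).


Step 1: V_terminal = OCV - I*R = 3.814 - 3.99 * 0.0506 = 3.6121 V
Step 2: P_out = V_terminal * I = 3.6121 * 3.99 = 14.41 W

14.41 W


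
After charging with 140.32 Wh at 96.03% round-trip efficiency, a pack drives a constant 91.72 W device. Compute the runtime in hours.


Step 1: E_discharge = eta/100 * E_charge = 96.03/100 * 140.32 = 134.75 Wh
Step 2: t = E_discharge / P = 134.75 / 91.72 = 1.469 hr

1.469 hr


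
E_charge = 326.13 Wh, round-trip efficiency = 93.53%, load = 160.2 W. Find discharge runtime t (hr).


Step 1: E_discharge = eta/100 * E_charge = 93.53/100 * 326.13 = 305.03 Wh
Step 2: t = E_discharge / P = 305.03 / 160.2 = 1.904 hr

1.904 hr


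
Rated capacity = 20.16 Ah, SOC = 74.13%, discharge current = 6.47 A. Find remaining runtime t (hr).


Step 1: remaining = SOC/100 * C_total = 74.13/100 * 20.16 = 14.945 Ah
Step 2: t = remaining / I = 14.945 / 6.47 = 2.310 hr

2.310 hr


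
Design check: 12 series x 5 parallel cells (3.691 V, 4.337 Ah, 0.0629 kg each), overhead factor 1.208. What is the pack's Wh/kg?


Step 1: V_pack = 12 * 3.691 = 44.292 V
Step 2: C_pack = 5 * 4.337 = 21.685 Ah
Step 3: E_pack = V_pack * C_pack = 44.292 * 21.685 = 960.47 Wh
Step 4: m_pack = 12 * 5 * 0.0629 * 1.208 = 4.559 kg
Step 5: ED = E_pack / m_pack = 960.47 / 4.559 = 210.7 Wh/kg

210.7 Wh/kg


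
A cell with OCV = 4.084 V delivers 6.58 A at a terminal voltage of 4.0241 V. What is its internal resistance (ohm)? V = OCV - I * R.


R = (OCV - V) / I = (4.084 - 4.0241) / 6.58 = 0.009103 ohm

0.009103 ohm


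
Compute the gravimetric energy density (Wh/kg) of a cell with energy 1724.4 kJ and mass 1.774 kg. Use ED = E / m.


Convert: E = 1724.4 kJ = 479 Wh
ED = E / m = 479 / 1.774 = 270.0 Wh/kg

270.0 Wh/kg


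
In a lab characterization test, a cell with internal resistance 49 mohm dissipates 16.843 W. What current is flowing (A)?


Convert: R = 49 mohm = 0.049 ohm
I = sqrt(Q / R) = sqrt(16.843 / 0.049) = sqrt(343.73) = 18.54 A

18.54 A


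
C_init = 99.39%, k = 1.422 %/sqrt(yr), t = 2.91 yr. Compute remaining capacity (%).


sqrt(t) = sqrt(2.91) = 1.7059
C_final = 99.39 - 1.422 * 1.7059 = 96.96%

96.96%


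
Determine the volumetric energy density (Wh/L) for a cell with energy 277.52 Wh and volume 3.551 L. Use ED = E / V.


Volumetric ED = 277.52 Wh / 3.551 L = 78.15 Wh/L

78.15 Wh/L


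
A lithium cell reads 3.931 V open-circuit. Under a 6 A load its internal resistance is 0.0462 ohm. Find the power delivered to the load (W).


Step 1: V_terminal = OCV - I*R = 3.931 - 6 * 0.0462 = 3.6538 V
Step 2: P_out = V_terminal * I = 3.6538 * 6 = 21.92 W

21.92 W


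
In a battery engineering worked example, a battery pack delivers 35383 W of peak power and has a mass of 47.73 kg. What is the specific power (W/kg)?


Specific power = 35383 W / 47.73 kg = 741.3 W/kg

741.3 W/kg


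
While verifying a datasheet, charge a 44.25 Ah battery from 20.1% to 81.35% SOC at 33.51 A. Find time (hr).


delta_Ah = 44.25 * (81.35 - 20.1) / 100 = 27.103 Ah
t = delta_Ah / I = 27.103 / 33.51 = 0.8088 hr

0.8088 hr


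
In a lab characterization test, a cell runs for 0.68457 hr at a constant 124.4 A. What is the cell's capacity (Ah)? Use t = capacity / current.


C = I * t = 124.4 * 0.68457 = 85.16 Ah

85.16 Ah


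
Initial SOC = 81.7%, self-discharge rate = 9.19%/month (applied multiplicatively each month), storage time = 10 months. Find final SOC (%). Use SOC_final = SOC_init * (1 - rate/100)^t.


Monthly retention factor = 1 - 9.19/100 = 0.9081
Over 10 months: factor^10 = 0.38136
SOC_final = 81.7 * 0.38136 = 31.16%

31.16%


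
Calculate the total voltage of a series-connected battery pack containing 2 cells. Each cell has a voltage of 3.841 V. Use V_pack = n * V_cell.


With 2 cells in series at 3.841 V each, V_pack = 7.682 V

7.682 V


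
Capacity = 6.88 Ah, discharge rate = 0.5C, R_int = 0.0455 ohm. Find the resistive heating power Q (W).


Step 1: I = C_rate * capacity = 0.5 * 6.88 = 3.44 A
Step 2: Q = I^2 * R = 3.44^2 * 0.0455 = 11.834 * 0.0455 = 0.5384 W

0.5384 W


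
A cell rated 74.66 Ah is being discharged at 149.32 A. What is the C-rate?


Rearranging: C_rate = 149.32 / 74.66 = 2C

2C


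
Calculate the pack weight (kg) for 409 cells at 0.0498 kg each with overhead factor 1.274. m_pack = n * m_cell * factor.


m_pack = n * m_cell * overhead = 409 * 0.0498 * 1.274 = 25.95 kg

25.95 kg


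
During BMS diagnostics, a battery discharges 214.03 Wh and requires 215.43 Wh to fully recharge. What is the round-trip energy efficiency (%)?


eta_e = E_dis / E_chg * 100 = 214.03 / 215.43 * 100 = 99.35%

99.35%


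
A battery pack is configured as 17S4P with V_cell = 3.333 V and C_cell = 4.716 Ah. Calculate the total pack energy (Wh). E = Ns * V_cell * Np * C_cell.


E = Ns * Vcell * Np * Ccell = 17 * 3.333 * 4 * 4.716 = 1069 Wh

1069 Wh


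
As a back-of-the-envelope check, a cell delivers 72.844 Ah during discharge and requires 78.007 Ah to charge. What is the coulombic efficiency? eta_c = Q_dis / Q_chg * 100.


eta_c = Q_dis / Q_chg * 100 = 72.844 / 78.007 * 100 = 93.38%

93.38%


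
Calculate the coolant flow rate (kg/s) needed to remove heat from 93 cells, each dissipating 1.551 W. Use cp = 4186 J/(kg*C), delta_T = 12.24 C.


Q_total = 93 * 1.551 = 144.24 W
m_dot = Q_total / (cp * dT) = 144.24 / (4186 * 12.24) = 0.002815 kg/s

0.002815 kg/s


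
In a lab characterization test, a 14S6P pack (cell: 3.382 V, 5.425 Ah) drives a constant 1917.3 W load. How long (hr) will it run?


Step 1: E_pack = Ns * V_cell * Np * C_cell = 14 * 3.382 * 6 * 5.425 = 1541.2 Wh
Step 2: t = E_pack / P = 1541.2 / 1917.3 = 0.8038 hr

0.8038 hr


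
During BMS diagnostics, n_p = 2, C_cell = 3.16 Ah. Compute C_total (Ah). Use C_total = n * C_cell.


Parallel capacities add: 2 * 3.16 Ah = 6.32 Ah

6.32 Ah


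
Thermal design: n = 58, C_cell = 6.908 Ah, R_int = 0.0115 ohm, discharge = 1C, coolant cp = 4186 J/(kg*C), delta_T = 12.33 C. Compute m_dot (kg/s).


Step 1: I = 1 * 6.908 = 6.908 A
Step 2: Q_cell = I^2 * R = 6.908^2 * 0.0115 = 0.54879 W
Step 3: Q_total = 58 * 0.54879 = 31.83 W
Step 4: m_dot = Q_total / (cp * dT) = 31.83 / (4186 * 12.33) = 6.167e-04 kg/s

6.167e-04 kg/s


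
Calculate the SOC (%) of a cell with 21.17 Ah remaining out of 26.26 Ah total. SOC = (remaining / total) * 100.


SOC% = 21.17 / 26.26 * 100 = 80.62%

80.62%


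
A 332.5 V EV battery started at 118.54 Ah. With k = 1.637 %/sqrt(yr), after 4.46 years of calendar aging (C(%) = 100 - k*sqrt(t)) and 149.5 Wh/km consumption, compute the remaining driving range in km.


Step 1: capacity retention = 100 - 1.637 * sqrt(4.46) = 100 - 1.637 * 2.1119 = 96.543%
Step 2: C_now = 118.54 * 96.543/100 = 114.44 Ah
Step 3: E_pack = V * C_now = 332.5 * 114.44 = 38051 Wh
Step 4: range = E_pack / consumption = 38051 / 149.5 = 254.5 km

254.5 km


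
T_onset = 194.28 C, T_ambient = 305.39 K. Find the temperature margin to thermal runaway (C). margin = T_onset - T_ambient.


Convert: T_ambient = 305.39 K = 32.24 C
margin = 194.28 - 32.24 = 162.04 C

162.04 C


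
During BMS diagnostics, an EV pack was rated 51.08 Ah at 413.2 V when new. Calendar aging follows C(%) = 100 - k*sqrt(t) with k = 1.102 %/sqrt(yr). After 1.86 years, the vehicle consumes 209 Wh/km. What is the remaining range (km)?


Step 1: capacity retention = 100 - 1.102 * sqrt(1.86) = 100 - 1.102 * 1.3638 = 98.497%
Step 2: C_now = 51.08 * 98.497/100 = 50.312 Ah
Step 3: E_pack = V * C_now = 413.2 * 50.312 = 20789 Wh
Step 4: range = E_pack / consumption = 20789 / 209 = 99.47 km

99.47 km


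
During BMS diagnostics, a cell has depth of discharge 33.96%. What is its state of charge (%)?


SOC = 100 - DOD = 100 - 33.96 = 66.04%

66.04%


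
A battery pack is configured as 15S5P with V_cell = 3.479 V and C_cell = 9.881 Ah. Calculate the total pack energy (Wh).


V_pack = 15 * 3.479 = 52.185 V
C_pack = 5 * 9.881 = 49.405 Ah
E = V_pack * C_pack = 52.185 * 49.405 = 2578 Wh

2578 Wh


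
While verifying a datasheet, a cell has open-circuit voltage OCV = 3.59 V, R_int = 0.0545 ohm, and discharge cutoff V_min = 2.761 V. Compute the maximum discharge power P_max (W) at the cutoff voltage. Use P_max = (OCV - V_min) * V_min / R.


dV = OCV - V_min = 0.829 V (so I_max = dV / R)
P_max = dV * V_min / R = 0.829 * 2.761 / 0.0545 = 42.00 W

42.00 W


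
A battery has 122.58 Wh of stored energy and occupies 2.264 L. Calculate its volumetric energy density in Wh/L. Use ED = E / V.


ED = E / V = 122.58 / 2.264 = 54.14 Wh/L

54.14 Wh/L


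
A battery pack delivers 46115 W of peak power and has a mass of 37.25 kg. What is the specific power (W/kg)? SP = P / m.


SP = P / m = 46115 / 37.25 = 1238 W/kg

1238 W/kg


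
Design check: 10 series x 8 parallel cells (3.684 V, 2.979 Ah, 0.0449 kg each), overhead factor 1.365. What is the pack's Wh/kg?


Step 1: V_pack = 10 * 3.684 = 36.84 V
Step 2: C_pack = 8 * 2.979 = 23.832 Ah
Step 3: E_pack = V_pack * C_pack = 36.84 * 23.832 = 877.97 Wh
Step 4: m_pack = 10 * 8 * 0.0449 * 1.365 = 4.9031 kg
Step 5: ED = E_pack / m_pack = 877.97 / 4.9031 = 179.1 Wh/kg

179.1 Wh/kg


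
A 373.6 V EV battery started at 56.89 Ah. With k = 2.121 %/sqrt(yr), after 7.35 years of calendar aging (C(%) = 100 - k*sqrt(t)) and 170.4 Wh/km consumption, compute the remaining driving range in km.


Step 1: capacity retention = 100 - 2.121 * sqrt(7.35) = 100 - 2.121 * 2.7111 = 94.25%
Step 2: C_now = 56.89 * 94.25/100 = 53.619 Ah
Step 3: E_pack = V * C_now = 373.6 * 53.619 = 20032 Wh
Step 4: range = E_pack / consumption = 20032 / 170.4 = 117.6 km

117.6 km


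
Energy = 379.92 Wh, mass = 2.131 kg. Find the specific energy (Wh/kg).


ED = E / m = 379.92 / 2.131 = 178.3 Wh/kg

178.3 Wh/kg


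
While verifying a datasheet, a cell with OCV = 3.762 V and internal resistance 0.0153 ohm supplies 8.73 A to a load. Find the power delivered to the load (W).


Step 1: V_terminal = OCV - I*R = 3.762 - 8.73 * 0.0153 = 3.6284 V
Step 2: P_out = V_terminal * I = 3.6284 * 8.73 = 31.68 W

31.68 W


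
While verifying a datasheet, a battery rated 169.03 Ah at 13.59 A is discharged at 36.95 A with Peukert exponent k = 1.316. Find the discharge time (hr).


t_rated = C / I_rated = 169.03 / 13.59 = 12.438 hr
(I_rated/I)^k = (0.36779)^1.316 = 0.26812
t = t_rated * (I_rated/I)^k = 12.438 * 0.26812 = 3.335 hr

3.335 hr


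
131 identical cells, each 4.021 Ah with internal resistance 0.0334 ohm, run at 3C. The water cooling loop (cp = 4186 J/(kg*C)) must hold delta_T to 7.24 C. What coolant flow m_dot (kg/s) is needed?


Step 1: I = 3 * 4.021 = 12.063 A
Step 2: Q_cell = I^2 * R = 12.063^2 * 0.0334 = 4.8602 W
Step 3: Q_total = 131 * 4.8602 = 636.69 W
Step 4: m_dot = Q_total / (cp * dT) = 636.69 / (4186 * 7.24) = 0.02101 kg/s

0.02101 kg/s


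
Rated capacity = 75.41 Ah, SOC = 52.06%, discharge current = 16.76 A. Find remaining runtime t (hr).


Step 1: remaining = SOC/100 * C_total = 52.06/100 * 75.41 = 39.258 Ah
Step 2: t = remaining / I = 39.258 / 16.76 = 2.342 hr

2.342 hr


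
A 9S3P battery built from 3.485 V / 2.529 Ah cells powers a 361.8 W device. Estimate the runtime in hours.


Step 1: E_pack = Ns * V_cell * Np * C_cell = 9 * 3.485 * 3 * 2.529 = 237.97 Wh
Step 2: t = E_pack / P = 237.97 / 361.8 = 0.6577 hr

0.6577 hr


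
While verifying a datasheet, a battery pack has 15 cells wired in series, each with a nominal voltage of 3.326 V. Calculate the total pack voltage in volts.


V_pack = n * V_cell = 15 * 3.326 = 49.89 V

49.89 V


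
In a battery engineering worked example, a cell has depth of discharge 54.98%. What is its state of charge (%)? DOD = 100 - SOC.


SOC = 100 - DOD = 100 - 54.98 = 45.02%

45.02%


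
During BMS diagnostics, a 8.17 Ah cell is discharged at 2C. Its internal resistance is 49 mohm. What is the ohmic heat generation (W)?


Convert: R = 49 mohm = 0.049 ohm
Step 1: I = C_rate * capacity = 2 * 8.17 = 16.34 A
Step 2: Q = I^2 * R = 16.34^2 * 0.049 = 267 * 0.049 = 13.08 W

13.08 W


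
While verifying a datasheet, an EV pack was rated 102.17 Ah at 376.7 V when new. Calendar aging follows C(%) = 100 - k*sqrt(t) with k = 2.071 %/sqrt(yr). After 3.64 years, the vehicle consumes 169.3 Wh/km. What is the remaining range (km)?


Step 1: capacity retention = 100 - 2.071 * sqrt(3.64) = 100 - 2.071 * 1.9079 = 96.049%
Step 2: C_now = 102.17 * 96.049/100 = 98.133 Ah
Step 3: E_pack = V * C_now = 376.7 * 98.133 = 36967 Wh
Step 4: range = E_pack / consumption = 36967 / 169.3 = 218.4 km

218.4 km


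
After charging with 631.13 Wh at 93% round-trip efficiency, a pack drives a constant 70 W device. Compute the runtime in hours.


Step 1: E_discharge = eta/100 * E_charge = 93/100 * 631.13 = 586.95 Wh
Step 2: t = E_discharge / P = 586.95 / 70 = 8.385 hr

8.385 hr
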